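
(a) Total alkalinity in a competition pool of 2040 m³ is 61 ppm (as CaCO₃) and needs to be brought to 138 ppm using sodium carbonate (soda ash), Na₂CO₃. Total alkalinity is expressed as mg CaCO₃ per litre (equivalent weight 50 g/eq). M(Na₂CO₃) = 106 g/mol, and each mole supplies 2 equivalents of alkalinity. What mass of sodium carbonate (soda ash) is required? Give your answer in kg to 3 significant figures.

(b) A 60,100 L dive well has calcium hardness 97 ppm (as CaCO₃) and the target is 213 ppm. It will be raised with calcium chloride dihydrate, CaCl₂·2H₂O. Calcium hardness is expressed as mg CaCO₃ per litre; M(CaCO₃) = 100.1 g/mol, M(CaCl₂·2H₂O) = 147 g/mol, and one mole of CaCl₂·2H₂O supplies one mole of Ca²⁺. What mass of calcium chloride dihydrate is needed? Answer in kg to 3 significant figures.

(a) 167 kg; (b) 10.2 kg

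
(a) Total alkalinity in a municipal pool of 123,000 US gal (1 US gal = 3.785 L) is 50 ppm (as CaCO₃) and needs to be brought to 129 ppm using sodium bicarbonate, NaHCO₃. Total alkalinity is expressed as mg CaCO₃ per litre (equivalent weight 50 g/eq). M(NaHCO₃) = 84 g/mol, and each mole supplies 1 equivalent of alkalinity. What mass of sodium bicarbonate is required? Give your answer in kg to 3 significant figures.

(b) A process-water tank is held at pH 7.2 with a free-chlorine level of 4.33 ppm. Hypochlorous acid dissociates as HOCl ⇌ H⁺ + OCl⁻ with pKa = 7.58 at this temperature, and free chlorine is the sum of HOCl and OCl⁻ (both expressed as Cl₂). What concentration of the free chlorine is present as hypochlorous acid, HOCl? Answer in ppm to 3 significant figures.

(a) 61.8 kg; (b) 3.06 ppm

(a) Volume: 123,000 US gal × 3.785 L/gal = 465,555 L.
(a) Alkalinity to add: (129 − 50) = 79 mg/L as CaCO₃ × 465,555 L = 36,780 g as CaCO₃.
(a) Equivalents: 36,780 g ÷ 50 g/eq = 735.6 eq.
(a) NaHCO₃ supplies 1 eq per mole → 735.6 mol.
(a) Mass: 735.6 mol × 84 g/mol = 61,790 g.

(b) [OCl⁻]/[HOCl] = 10^(pH − pKa) = 10^(7.2 − 7.58) = 10^-0.38 = 0.4169.
(b) Fraction as HOCl = 1 / (1 + 0.4169) = 0.7058.
(b) HOCl = 0.7058 × 4.33 ppm = 3.056 ppm.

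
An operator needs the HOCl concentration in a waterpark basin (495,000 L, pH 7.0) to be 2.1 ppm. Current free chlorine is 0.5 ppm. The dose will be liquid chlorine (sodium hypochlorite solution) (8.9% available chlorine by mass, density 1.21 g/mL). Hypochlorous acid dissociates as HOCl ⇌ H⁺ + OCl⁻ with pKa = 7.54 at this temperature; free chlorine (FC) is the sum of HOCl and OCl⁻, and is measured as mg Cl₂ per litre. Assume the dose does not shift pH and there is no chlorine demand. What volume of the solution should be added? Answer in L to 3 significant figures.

[OCl⁻]/[HOCl] = 10^(pH − pKa) = 10^(7.0 − 7.54) = 0.2884; fraction as HOCl = 1/(1 + 0.2884) = 0.7762.
Free chlorine required for 2.1 ppm HOCl: 2.1 / 0.7762 = 2.706 ppm.
FC to add: 2.706 − 0.5 = 2.206 mg/L as Cl₂.
Cl₂ equivalent: 2.206 mg/L × 495,000 L = 1092 g.
Product at 8.9% available Cl: 1092 / 0.089 = 12,270 g.
Volume: 12,270 g ÷ 1.21 g/mL = 10,140 mL.

10.1 L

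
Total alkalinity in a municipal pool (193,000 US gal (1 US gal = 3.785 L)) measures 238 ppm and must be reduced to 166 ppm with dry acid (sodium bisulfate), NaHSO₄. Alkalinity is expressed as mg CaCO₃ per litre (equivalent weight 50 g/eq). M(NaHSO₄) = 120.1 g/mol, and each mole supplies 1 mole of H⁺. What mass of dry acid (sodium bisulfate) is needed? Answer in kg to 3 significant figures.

126 kg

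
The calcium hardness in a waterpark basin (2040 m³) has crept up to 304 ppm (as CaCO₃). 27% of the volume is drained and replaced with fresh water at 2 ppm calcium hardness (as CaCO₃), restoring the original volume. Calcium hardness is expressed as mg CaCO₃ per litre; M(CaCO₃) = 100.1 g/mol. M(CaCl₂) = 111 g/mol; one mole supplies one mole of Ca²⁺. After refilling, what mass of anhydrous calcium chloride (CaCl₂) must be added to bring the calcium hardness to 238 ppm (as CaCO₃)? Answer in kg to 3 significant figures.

35.2 kg

Volume: 2040 m³ = 2,040,000 L.
After draining 27% and refilling: 304 × 0.73 + 2 × 0.27 = 222.46 ppm.
Deficit to target: 238 − 222.46 = 15.54 mg/L.
As CaCO₃: 15.54 mg/L × 2,040,000 L = 31,700 g; ÷ 100.1 = 316.7 mol Ca²⁺.
Mass: 316.7 × 111 = 35,150 g.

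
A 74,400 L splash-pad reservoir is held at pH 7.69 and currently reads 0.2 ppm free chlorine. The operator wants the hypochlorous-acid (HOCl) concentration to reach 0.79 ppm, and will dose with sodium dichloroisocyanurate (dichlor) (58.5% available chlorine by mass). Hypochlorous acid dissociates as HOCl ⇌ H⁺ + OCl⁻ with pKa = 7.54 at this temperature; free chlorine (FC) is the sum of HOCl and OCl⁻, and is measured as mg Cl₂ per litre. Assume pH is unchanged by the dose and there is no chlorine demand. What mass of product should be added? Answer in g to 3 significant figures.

[OCl⁻]/[HOCl] = 10^(pH − pKa) = 10^(7.69 − 7.54) = 1.413; fraction as HOCl = 1/(1 + 1.413) = 0.4145.
Free chlorine required for 0.79 ppm HOCl: 0.79 / 0.4145 = 1.906 ppm.
FC to add: 1.906 − 0.2 = 1.706 mg/L as Cl₂.
Cl₂ equivalent: 1.706 mg/L × 74,400 L = 126.9 g.
Product at 58.5% available Cl: 126.9 / 0.585 = 217 g.

217 g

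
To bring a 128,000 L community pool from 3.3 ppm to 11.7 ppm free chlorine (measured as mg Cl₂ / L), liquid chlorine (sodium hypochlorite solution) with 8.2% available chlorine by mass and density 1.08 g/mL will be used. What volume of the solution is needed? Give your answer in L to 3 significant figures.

Chlorine deficit: 11.7 − 3.3 = 8.4 ppm = 8.4 mg/L as Cl₂.
Cl₂ equivalent needed: 8.4 mg/L × 128,000 L = 1,075,000 mg = 1075 g.
Product at 8.2% available chlorine: 1075 / 0.082 = 13,110 g.
Volume at density 1.08 g/mL: 13,110 g ÷ 1.08 g/mL = 12,140 mL.

12.1 L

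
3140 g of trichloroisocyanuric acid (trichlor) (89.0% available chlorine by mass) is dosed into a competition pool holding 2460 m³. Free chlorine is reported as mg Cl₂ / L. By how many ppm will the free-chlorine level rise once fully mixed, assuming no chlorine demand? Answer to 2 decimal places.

1.14 ppm

Volume: 2460 m³ = 2,460,000 L.
Available chlorine delivered: 3140 g × 0.89 = 2795 g as Cl₂.
Concentration rise: 2795 g / 2,460,000 L = 1.136 mg/L = 1.14 ppm.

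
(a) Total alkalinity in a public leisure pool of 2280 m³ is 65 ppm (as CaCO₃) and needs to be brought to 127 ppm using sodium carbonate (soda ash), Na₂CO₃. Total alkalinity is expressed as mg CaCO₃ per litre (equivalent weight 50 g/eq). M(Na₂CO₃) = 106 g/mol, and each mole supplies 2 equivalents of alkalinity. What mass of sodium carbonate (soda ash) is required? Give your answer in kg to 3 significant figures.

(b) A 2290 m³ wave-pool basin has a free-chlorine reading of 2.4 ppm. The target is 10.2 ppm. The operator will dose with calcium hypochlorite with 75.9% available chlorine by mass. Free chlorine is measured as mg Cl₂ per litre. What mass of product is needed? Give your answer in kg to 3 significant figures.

(a) Volume: 2280 m³ = 2,280,000 L.
(a) Alkalinity to add: (127 − 65) = 62 mg/L as CaCO₃ × 2,280,000 L = 141,400 g as CaCO₃.
(a) Equivalents: 141,400 g ÷ 50 g/eq = 2827 eq.
(a) Each mole of Na₂CO₃ supplies 2 eq, so 2827 / 2 = 1414 mol.
(a) Mass: 1414 mol × 106 g/mol = 149,800 g.

(b) Volume: 2290 m³ = 2,290,000 L.
(b) Chlorine deficit: 10.2 − 2.4 = 7.8 ppm = 7.8 mg/L as Cl₂.
(b) Cl₂ equivalent needed: 7.8 mg/L × 2,290,000 L = 17,860,000 mg = 17,860 g.
(b) Product at 75.9% available chlorine: 17,860 / 0.759 = 23,530 g.

(a) 150 kg; (b) 23.5 kg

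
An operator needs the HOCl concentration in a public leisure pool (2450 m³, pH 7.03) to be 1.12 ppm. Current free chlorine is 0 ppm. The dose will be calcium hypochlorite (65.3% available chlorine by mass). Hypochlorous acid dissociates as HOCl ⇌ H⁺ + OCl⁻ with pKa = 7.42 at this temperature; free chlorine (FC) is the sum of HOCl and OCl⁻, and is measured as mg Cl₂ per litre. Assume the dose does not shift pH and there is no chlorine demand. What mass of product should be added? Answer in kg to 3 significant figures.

5.91 kg

Volume: 2450 m³ = 2,450,000 L.
[OCl⁻]/[HOCl] = 10^(pH − pKa) = 10^(7.03 − 7.42) = 0.4074; fraction as HOCl = 1/(1 + 0.4074) = 0.7105.
Free chlorine required for 1.12 ppm HOCl: 1.12 / 0.7105 = 1.576 ppm.
FC to add: 1.576 − 0 = 1.576 mg/L as Cl₂.
Cl₂ equivalent: 1.576 mg/L × 2,450,000 L = 3862 g.
Product at 65.3% available Cl: 3862 / 0.653 = 5914 g.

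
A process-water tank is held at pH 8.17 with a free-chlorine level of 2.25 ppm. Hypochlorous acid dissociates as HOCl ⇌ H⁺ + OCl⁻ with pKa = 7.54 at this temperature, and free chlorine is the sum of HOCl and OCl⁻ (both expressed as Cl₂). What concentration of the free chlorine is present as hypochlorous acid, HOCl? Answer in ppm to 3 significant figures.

0.427 ppm

[OCl⁻]/[HOCl] = 10^(pH − pKa) = 10^(8.17 − 7.54) = 10^0.63 = 4.266.
Fraction as HOCl = 1 / (1 + 4.266) = 0.1899.
HOCl = 0.1899 × 2.25 ppm = 0.4273 ppm.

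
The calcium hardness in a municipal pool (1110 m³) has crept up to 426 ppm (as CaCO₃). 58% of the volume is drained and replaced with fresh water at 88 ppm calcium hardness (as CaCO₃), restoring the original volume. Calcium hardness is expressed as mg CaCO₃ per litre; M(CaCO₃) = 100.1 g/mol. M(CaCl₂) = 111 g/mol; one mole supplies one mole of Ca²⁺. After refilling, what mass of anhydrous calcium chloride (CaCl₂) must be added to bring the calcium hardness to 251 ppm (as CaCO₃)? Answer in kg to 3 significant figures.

Volume: 1110 m³ = 1,110,000 L.
After draining 58% and refilling: 426 × 0.42 + 88 × 0.58 = 229.96 ppm.
Deficit to target: 251 − 229.96 = 21.04 mg/L.
As CaCO₃: 21.04 mg/L × 1,110,000 L = 23,350 g; ÷ 100.1 = 233.3 mol Ca²⁺.
Mass: 233.3 × 111 = 25,900 g.

25.9 kg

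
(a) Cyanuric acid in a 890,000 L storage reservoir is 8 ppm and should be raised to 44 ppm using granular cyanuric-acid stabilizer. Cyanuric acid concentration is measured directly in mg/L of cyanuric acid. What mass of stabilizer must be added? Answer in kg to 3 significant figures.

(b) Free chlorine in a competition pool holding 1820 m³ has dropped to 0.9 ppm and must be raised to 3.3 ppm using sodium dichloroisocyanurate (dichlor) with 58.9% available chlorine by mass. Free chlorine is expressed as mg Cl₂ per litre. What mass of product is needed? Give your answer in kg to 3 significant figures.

(a) 32.0 kg; (b) 7.42 kg

(a) CYA to add: (44 − 8) = 36 mg/L × 890,000 L = 32,040 g cyanuric acid.

(b) Volume: 1820 m³ = 1,820,000 L.
(b) Chlorine deficit: 3.3 − 0.9 = 2.4 ppm = 2.4 mg/L as Cl₂.
(b) Cl₂ equivalent needed: 2.4 mg/L × 1,820,000 L = 4,368,000 mg = 4368 g.
(b) Product at 58.9% available chlorine: 4368 / 0.589 = 7416 g.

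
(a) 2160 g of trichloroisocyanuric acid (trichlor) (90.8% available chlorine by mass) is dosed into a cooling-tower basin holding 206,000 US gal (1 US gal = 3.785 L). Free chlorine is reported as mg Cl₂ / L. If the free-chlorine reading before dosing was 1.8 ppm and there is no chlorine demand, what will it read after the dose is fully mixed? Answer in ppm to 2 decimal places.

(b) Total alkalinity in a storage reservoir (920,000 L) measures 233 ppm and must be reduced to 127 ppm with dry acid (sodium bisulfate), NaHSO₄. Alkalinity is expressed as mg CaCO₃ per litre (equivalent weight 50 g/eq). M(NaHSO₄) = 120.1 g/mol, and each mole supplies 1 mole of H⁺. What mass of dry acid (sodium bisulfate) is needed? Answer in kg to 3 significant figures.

(a) Volume: 206,000 US gal × 3.785 L/gal = 779,710 L.
(a) Available chlorine delivered: 2160 g × 0.908 = 1961 g as Cl₂.
(a) Concentration rise: 1961 g / 779,710 L = 2.515 mg/L = 2.52 ppm.
(a) Final FC: 1.8 + 2.52 = 4.32 ppm.

(b) Alkalinity to neutralize: (233 − 127) = 106 mg/L as CaCO₃ × 920,000 L = 97,520 g as CaCO₃.
(b) Equivalents of H⁺ required: 97,520 ÷ 50 g/eq = 1950 eq = 1950 mol NaHSO₄.
(b) Mass of NaHSO₄: 1950 × 120.1 = 234,200 g.

(a) 4.32 ppm; (b) 234 kg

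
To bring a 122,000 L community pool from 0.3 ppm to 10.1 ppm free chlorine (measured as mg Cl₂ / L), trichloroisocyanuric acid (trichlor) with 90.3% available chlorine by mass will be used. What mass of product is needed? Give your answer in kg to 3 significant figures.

1.32 kg

Chlorine deficit: 10.1 − 0.3 = 9.8 ppm = 9.8 mg/L as Cl₂.
Cl₂ equivalent needed: 9.8 mg/L × 122,000 L = 1,196,000 mg = 1196 g.
Product at 90.3% available chlorine: 1196 / 0.903 = 1324 g.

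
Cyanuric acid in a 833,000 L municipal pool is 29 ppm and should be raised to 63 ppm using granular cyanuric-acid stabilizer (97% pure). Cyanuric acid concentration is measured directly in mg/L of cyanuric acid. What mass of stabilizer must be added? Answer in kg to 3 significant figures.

29.2 kg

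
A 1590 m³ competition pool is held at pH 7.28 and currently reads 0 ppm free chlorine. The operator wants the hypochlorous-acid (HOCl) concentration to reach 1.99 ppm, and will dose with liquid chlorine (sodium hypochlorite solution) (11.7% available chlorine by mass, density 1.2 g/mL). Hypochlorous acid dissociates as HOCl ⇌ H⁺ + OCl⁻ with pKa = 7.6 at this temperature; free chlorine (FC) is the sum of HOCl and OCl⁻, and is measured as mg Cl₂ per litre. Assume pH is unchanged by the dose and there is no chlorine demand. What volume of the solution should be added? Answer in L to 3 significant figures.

33.3 L

Volume: 1590 m³ = 1,590,000 L.
[OCl⁻]/[HOCl] = 10^(pH − pKa) = 10^(7.28 − 7.6) = 0.4786; fraction as HOCl = 1/(1 + 0.4786) = 0.6763.
Free chlorine required for 1.99 ppm HOCl: 1.99 / 0.6763 = 2.942 ppm.
FC to add: 2.942 − 0 = 2.942 mg/L as Cl₂.
Cl₂ equivalent: 2.942 mg/L × 1,590,000 L = 4679 g.
Product at 11.7% available Cl: 4679 / 0.117 = 39,990 g.
Volume: 39,990 g ÷ 1.2 g/mL = 33,320 mL.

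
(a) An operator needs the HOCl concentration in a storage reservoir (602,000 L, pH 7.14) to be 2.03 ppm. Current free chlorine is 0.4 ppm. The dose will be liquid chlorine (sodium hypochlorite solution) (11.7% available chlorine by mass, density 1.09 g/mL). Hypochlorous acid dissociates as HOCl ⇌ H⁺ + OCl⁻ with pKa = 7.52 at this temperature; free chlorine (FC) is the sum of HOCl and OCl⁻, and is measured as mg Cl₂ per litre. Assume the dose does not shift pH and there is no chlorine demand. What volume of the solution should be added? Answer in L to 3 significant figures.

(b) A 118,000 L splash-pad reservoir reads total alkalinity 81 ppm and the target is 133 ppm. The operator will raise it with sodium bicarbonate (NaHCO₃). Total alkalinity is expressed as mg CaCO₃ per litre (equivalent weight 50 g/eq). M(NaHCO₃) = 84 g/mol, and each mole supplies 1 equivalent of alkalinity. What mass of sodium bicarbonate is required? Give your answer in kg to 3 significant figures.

(a) [OCl⁻]/[HOCl] = 10^(pH − pKa) = 10^(7.14 − 7.52) = 0.4169; fraction as HOCl = 1/(1 + 0.4169) = 0.7058.
(a) Free chlorine required for 2.03 ppm HOCl: 2.03 / 0.7058 = 2.876 ppm.
(a) FC to add: 2.876 − 0.4 = 2.476 mg/L as Cl₂.
(a) Cl₂ equivalent: 2.476 mg/L × 602,000 L = 1491 g.
(a) Product at 11.7% available Cl: 1491 / 0.117 = 12,740 g.
(a) Volume: 12,740 g ÷ 1.09 g/mL = 11,690 mL.

(b) Alkalinity to add: (133 − 81) = 52 mg/L as CaCO₃ × 118,000 L = 6136 g as CaCO₃.
(b) Equivalents: 6136 g ÷ 50 g/eq = 122.7 eq.
(b) NaHCO₃ supplies 1 eq per mole → 122.7 mol.
(b) Mass: 122.7 mol × 84 g/mol = 10,310 g.

(a) 11.7 L; (b) 10.3 kg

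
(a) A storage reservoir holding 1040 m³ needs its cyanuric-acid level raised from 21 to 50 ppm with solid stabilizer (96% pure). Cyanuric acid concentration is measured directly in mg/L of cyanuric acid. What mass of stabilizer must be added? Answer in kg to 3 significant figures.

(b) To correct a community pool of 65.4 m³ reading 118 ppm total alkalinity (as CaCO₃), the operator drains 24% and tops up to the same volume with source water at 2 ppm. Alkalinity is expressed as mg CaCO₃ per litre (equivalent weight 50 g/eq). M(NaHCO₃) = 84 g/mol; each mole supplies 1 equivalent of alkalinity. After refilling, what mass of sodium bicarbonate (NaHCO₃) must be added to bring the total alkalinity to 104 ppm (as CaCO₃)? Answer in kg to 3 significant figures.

(a) 31.4 kg; (b) 1.52 kg

(a) Volume: 1040 m³ = 1,040,000 L.
(a) CYA to add: (50 − 21) = 29 mg/L × 1,040,000 L = 30,160 g cyanuric acid.
(a) At 96% purity: 30,160 / 0.96 = 31,420 g product.

(b) Volume: 65.4 m³ = 65,400 L.
(b) After draining 24% and refilling: 118 × 0.76 + 2 × 0.24 = 90.16 ppm.
(b) Deficit to target: 104 − 90.16 = 13.84 mg/L.
(b) As CaCO₃: 13.84 mg/L × 65,400 L = 905.1 g; ÷ 50 g/eq ÷ 1 = 18.1 mol NaHCO₃.
(b) Mass: 18.1 × 84 = 1521 g.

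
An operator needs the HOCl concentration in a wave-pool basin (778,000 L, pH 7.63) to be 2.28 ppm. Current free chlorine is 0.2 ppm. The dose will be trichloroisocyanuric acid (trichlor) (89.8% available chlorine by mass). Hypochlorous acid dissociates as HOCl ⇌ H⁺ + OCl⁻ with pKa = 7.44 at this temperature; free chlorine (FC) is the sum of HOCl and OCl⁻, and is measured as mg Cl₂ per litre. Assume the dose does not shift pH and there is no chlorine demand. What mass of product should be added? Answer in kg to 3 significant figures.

4.86 kg

[OCl⁻]/[HOCl] = 10^(pH − pKa) = 10^(7.63 − 7.44) = 1.549; fraction as HOCl = 1/(1 + 1.549) = 0.3923.
Free chlorine required for 2.28 ppm HOCl: 2.28 / 0.3923 = 5.811 ppm.
FC to add: 5.811 − 0.2 = 5.611 mg/L as Cl₂.
Cl₂ equivalent: 5.611 mg/L × 778,000 L = 4366 g.
Product at 89.8% available Cl: 4366 / 0.898 = 4861 g.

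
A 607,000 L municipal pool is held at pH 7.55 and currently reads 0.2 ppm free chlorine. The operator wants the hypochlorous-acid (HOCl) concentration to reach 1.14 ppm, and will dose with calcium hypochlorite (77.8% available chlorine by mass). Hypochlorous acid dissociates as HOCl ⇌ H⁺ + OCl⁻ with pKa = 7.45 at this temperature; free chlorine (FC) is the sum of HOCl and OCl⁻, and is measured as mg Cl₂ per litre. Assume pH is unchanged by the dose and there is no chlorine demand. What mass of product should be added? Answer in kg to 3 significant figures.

1.85 kg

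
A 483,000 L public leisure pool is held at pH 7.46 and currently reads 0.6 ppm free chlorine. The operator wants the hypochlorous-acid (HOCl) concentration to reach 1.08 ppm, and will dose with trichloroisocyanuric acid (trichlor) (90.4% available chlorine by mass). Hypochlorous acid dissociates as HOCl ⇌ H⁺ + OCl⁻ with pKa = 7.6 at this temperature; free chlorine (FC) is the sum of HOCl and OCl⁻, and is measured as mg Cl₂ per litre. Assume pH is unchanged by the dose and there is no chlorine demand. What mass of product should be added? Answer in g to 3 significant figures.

674 g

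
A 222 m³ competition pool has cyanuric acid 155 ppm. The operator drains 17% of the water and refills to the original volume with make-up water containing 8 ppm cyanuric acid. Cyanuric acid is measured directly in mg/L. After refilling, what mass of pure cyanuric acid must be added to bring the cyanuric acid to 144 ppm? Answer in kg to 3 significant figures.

3.11 kg

Volume: 222 m³ = 222,000 L.
After draining 17% and refilling: 155 × 0.83 + 8 × 0.17 = 130.01 ppm.
Deficit to target: 144 − 130.01 = 13.99 mg/L.
Mass: 13.99 mg/L × 222,000 L = 3106 g cyanuric acid.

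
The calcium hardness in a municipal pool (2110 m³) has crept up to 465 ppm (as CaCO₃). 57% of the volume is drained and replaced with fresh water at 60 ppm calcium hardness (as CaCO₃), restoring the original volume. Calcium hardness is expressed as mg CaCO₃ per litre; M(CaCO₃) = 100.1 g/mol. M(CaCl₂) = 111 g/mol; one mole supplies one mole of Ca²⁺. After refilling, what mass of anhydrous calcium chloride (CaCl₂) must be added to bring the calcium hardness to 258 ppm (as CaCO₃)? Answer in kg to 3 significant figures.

55.8 kg

Volume: 2110 m³ = 2,110,000 L.
After draining 57% and refilling: 465 × 0.43 + 60 × 0.57 = 234.15 ppm.
Deficit to target: 258 − 234.15 = 23.85 mg/L.
As CaCO₃: 23.85 mg/L × 2,110,000 L = 50,320 g; ÷ 100.1 = 502.7 mol Ca²⁺.
Mass: 502.7 × 111 = 55,800 g.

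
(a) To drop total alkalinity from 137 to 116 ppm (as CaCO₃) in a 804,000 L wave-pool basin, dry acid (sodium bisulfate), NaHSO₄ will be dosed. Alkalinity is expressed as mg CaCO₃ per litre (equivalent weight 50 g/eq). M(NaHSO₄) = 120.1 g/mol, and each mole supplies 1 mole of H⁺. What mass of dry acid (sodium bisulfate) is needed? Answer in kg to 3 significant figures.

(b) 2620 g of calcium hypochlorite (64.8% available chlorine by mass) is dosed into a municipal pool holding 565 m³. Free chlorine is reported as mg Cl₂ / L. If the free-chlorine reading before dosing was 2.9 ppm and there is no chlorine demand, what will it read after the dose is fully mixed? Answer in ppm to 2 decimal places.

(a) 40.6 kg; (b) 5.90 ppm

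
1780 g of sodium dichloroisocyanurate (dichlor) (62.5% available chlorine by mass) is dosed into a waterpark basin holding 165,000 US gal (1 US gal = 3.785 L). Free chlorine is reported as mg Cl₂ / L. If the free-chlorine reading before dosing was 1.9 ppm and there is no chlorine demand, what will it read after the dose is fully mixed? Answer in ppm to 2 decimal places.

3.68 ppm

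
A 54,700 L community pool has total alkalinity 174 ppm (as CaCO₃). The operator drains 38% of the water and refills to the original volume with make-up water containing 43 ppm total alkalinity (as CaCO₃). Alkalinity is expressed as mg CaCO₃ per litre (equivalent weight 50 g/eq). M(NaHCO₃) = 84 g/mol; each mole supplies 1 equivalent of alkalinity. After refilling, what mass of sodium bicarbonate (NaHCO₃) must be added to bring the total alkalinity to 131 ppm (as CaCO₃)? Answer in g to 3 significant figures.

623 g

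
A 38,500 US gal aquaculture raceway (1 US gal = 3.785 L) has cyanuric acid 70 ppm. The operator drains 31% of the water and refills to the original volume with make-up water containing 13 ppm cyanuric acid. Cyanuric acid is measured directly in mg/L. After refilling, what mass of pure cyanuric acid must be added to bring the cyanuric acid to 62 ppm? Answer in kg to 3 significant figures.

Volume: 38,500 US gal × 3.785 L/gal = 145,722 L.
After draining 31% and refilling: 70 × 0.69 + 13 × 0.31 = 52.33 ppm.
Deficit to target: 62 − 52.33 = 9.67 mg/L.
Mass: 9.67 mg/L × 145,722 L = 1409 g cyanuric acid.

1.41 kg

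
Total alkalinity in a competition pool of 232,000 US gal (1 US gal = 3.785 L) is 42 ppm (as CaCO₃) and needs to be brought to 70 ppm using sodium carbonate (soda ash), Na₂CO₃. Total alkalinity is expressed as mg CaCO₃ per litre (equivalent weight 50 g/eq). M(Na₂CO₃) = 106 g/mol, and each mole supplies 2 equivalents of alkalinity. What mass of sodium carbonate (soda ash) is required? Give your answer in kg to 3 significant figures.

26.1 kg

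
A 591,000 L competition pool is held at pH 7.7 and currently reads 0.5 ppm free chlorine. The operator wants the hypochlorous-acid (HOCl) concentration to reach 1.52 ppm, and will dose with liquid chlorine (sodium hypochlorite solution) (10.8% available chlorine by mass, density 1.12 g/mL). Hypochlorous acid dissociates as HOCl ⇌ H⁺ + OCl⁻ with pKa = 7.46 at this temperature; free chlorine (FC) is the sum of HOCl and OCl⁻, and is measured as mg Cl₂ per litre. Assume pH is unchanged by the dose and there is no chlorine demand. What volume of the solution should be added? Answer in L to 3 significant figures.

[OCl⁻]/[HOCl] = 10^(pH − pKa) = 10^(7.7 − 7.46) = 1.738; fraction as HOCl = 1/(1 + 1.738) = 0.3653.
Free chlorine required for 1.52 ppm HOCl: 1.52 / 0.3653 = 4.161 ppm.
FC to add: 4.161 − 0.5 = 3.661 mg/L as Cl₂.
Cl₂ equivalent: 3.661 mg/L × 591,000 L = 2164 g.
Product at 10.8% available Cl: 2164 / 0.108 = 20,040 g.
Volume: 20,040 g ÷ 1.12 g/mL = 17,890 mL.

17.9 L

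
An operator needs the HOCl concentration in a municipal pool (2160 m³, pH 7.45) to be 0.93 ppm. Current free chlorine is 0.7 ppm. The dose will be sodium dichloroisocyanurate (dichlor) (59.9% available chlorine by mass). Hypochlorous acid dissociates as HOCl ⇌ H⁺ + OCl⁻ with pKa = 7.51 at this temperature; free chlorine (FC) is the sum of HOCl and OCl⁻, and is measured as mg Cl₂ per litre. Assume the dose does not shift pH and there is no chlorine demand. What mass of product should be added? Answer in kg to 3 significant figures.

3.75 kg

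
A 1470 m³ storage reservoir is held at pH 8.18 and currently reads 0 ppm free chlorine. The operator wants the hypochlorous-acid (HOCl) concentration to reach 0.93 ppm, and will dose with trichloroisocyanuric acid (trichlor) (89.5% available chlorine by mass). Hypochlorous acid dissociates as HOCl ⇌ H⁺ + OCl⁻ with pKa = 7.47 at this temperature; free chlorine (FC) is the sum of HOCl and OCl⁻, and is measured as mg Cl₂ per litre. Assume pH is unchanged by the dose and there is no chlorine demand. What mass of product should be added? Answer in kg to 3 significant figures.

Volume: 1470 m³ = 1,470,000 L.
[OCl⁻]/[HOCl] = 10^(pH − pKa) = 10^(8.18 − 7.47) = 5.129; fraction as HOCl = 1/(1 + 5.129) = 0.1632.
Free chlorine required for 0.93 ppm HOCl: 0.93 / 0.1632 = 5.7 ppm.
FC to add: 5.7 − 0 = 5.7 mg/L as Cl₂.
Cl₂ equivalent: 5.7 mg/L × 1,470,000 L = 8378 g.
Product at 89.5% available Cl: 8378 / 0.895 = 9361 g.

9.36 kg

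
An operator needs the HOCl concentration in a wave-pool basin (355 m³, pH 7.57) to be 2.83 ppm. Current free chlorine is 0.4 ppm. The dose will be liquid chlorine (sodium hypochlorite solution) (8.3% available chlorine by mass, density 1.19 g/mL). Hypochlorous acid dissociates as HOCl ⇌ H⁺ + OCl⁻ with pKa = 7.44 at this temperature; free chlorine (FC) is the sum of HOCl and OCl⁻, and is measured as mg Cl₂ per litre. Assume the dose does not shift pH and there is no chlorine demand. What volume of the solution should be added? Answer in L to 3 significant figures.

22.5 L

Volume: 355 m³ = 355,000 L.
[OCl⁻]/[HOCl] = 10^(pH − pKa) = 10^(7.57 − 7.44) = 1.349; fraction as HOCl = 1/(1 + 1.349) = 0.4257.
Free chlorine required for 2.83 ppm HOCl: 2.83 / 0.4257 = 6.648 ppm.
FC to add: 6.648 − 0.4 = 6.248 mg/L as Cl₂.
Cl₂ equivalent: 6.248 mg/L × 355,000 L = 2218 g.
Product at 8.3% available Cl: 2218 / 0.083 = 26,720 g.
Volume: 26,720 g ÷ 1.19 g/mL = 22,460 mL.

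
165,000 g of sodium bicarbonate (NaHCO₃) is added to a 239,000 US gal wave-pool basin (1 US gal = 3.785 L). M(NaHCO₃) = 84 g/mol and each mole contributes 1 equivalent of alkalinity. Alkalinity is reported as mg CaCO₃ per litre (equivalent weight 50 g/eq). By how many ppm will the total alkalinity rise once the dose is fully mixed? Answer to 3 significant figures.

109 ppm

Volume: 239,000 US gal × 3.785 L/gal = 904,615 L.
Moles of NaHCO₃: 165,000 g ÷ 84 g/mol = 1964 mol → 1964 eq of alkalinity.
As CaCO₃: 1964 eq × 50 g/eq = 98,210 g.
Rise: 98,210 g / 904,615 L × 1000 = 108.6 mg/L.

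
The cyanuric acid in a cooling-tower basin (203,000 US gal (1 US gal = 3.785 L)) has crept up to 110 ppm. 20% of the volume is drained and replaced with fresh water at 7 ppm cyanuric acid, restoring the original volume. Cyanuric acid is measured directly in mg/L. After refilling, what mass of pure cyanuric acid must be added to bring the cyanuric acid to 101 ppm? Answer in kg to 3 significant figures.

8.91 kg

Volume: 203,000 US gal × 3.785 L/gal = 768,355 L.
After draining 20% and refilling: 110 × 0.80 + 7 × 0.20 = 89.4 ppm.
Deficit to target: 101 − 89.4 = 11.6 mg/L.
Mass: 11.6 mg/L × 768,355 L = 8913 g cyanuric acid.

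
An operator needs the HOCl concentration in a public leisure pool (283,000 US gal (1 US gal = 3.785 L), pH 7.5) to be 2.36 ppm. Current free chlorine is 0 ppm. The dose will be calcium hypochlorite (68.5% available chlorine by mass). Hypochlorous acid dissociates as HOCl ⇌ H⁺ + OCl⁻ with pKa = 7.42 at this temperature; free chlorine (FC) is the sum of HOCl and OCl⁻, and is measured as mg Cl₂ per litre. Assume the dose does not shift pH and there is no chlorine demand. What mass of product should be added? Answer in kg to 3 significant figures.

Volume: 283,000 US gal × 3.785 L/gal = 1,071,155 L.
[OCl⁻]/[HOCl] = 10^(pH − pKa) = 10^(7.5 − 7.42) = 1.202; fraction as HOCl = 1/(1 + 1.202) = 0.4541.
Free chlorine required for 2.36 ppm HOCl: 2.36 / 0.4541 = 5.197 ppm.
FC to add: 5.197 − 0 = 5.197 mg/L as Cl₂.
Cl₂ equivalent: 5.197 mg/L × 1,071,155 L = 5567 g.
Product at 68.5% available Cl: 5567 / 0.685 = 8127 g.

8.13 kg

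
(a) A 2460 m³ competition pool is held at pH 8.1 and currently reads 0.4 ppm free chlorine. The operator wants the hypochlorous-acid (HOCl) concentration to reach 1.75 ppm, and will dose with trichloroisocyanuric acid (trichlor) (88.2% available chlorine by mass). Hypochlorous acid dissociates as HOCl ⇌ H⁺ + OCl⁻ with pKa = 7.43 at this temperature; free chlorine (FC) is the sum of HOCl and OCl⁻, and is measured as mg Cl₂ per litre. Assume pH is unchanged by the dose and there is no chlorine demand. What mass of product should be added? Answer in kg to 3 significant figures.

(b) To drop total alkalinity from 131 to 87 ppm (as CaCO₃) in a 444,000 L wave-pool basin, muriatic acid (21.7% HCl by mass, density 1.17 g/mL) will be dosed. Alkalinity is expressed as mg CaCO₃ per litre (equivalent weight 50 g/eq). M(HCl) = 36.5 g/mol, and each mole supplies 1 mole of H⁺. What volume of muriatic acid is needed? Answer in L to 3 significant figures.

(a) Volume: 2460 m³ = 2,460,000 L.
(a) [OCl⁻]/[HOCl] = 10^(pH − pKa) = 10^(8.1 − 7.43) = 4.677; fraction as HOCl = 1/(1 + 4.677) = 0.1761.
(a) Free chlorine required for 1.75 ppm HOCl: 1.75 / 0.1761 = 9.935 ppm.
(a) FC to add: 9.935 − 0.4 = 9.535 mg/L as Cl₂.
(a) Cl₂ equivalent: 9.535 mg/L × 2,460,000 L = 23,460 g.
(a) Product at 88.2% available Cl: 23,460 / 0.882 = 26,600 g.

(b) Alkalinity to neutralize: (131 − 87) = 44 mg/L as CaCO₃ × 444,000 L = 19,540 g as CaCO₃.
(b) Equivalents of H⁺ required: 19,540 ÷ 50 g/eq = 390.7 eq = 390.7 mol HCl.
(b) Mass of HCl: 390.7 × 36.5 = 14,260 g.
(b) Mass of 21.7% solution: 14,260 / 0.217 = 65,720 g.
(b) Volume: 65,720 g ÷ 1.17 g/mL = 56,170 mL.

(a) 26.6 kg; (b) 56.2 L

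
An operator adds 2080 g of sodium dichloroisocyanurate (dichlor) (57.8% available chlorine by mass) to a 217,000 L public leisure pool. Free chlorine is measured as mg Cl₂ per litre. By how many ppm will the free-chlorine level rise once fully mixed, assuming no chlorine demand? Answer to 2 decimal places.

Available chlorine delivered: 2080 g × 0.578 = 1202 g as Cl₂.
Concentration rise: 1202 g / 217,000 L = 5.54 mg/L = 5.54 ppm.

5.54 ppm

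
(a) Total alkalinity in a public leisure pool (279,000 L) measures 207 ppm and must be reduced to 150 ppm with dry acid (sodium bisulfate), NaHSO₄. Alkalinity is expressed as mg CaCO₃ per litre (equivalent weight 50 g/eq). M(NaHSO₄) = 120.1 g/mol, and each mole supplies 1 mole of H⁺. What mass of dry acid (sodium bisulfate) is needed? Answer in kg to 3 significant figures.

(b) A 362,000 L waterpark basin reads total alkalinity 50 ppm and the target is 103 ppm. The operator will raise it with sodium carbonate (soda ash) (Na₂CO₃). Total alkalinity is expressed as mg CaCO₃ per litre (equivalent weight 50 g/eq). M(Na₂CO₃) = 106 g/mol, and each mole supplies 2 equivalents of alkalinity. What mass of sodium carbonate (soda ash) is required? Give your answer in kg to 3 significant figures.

(a) 38.2 kg; (b) 20.3 kg

(a) Alkalinity to neutralize: (207 − 150) = 57 mg/L as CaCO₃ × 279,000 L = 15,900 g as CaCO₃.
(a) Equivalents of H⁺ required: 15,900 ÷ 50 g/eq = 318.1 eq = 318.1 mol NaHSO₄.
(a) Mass of NaHSO₄: 318.1 × 120.1 = 38,200 g.

(b) Alkalinity to add: (103 − 50) = 53 mg/L as CaCO₃ × 362,000 L = 19,190 g as CaCO₃.
(b) Equivalents: 19,190 g ÷ 50 g/eq = 383.7 eq.
(b) Each mole of Na₂CO₃ supplies 2 eq, so 383.7 / 2 = 191.9 mol.
(b) Mass: 191.9 mol × 106 g/mol = 20,340 g.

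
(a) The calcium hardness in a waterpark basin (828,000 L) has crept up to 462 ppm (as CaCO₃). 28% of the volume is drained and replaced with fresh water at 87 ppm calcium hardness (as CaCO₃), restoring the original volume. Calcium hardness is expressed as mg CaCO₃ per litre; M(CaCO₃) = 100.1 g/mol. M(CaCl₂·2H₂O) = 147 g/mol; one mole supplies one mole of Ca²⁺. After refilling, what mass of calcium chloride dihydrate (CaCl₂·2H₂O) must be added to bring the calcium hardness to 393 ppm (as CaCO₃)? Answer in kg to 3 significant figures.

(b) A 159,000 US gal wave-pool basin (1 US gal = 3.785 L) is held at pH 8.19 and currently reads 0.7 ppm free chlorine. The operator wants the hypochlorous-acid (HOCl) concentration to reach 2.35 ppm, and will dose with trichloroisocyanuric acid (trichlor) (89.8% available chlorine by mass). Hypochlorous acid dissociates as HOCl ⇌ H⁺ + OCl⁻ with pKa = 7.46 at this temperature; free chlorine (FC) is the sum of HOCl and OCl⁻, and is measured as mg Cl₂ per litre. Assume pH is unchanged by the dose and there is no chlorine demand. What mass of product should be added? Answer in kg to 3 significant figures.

(a) After draining 28% and refilling: 462 × 0.72 + 87 × 0.28 = 357 ppm.
(a) Deficit to target: 393 − 357 = 36 mg/L.
(a) As CaCO₃: 36 mg/L × 828,000 L = 29,810 g; ÷ 100.1 = 297.8 mol Ca²⁺.
(a) Mass: 297.8 × 147 = 43,770 g.

(b) Volume: 159,000 US gal × 3.785 L/gal = 601,815 L.
(b) [OCl⁻]/[HOCl] = 10^(pH − pKa) = 10^(8.19 − 7.46) = 5.37; fraction as HOCl = 1/(1 + 5.37) = 0.157.
(b) Free chlorine required for 2.35 ppm HOCl: 2.35 / 0.157 = 14.97 ppm.
(b) FC to add: 14.97 − 0.7 = 14.27 mg/L as Cl₂.
(b) Cl₂ equivalent: 14.27 mg/L × 601,815 L = 8588 g.
(b) Product at 89.8% available Cl: 8588 / 0.898 = 9564 g.

(a) 43.8 kg; (b) 9.56 kg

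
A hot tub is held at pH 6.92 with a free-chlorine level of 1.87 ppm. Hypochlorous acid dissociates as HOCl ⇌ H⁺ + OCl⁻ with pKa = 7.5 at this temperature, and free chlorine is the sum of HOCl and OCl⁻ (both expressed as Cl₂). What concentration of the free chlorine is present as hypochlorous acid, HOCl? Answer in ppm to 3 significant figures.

1.48 ppm

[OCl⁻]/[HOCl] = 10^(pH − pKa) = 10^(6.92 − 7.5) = 10^-0.58 = 0.263.
Fraction as HOCl = 1 / (1 + 0.263) = 0.7917.
HOCl = 0.7917 × 1.87 ppm = 1.481 ppm.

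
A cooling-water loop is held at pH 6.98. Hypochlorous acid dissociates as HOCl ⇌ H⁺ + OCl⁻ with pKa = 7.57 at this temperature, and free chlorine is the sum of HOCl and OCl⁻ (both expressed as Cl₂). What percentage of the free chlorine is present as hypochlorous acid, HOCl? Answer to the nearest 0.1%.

79.6%

[OCl⁻]/[HOCl] = 10^(pH − pKa) = 10^(6.98 − 7.57) = 10^-0.59 = 0.257.
Fraction as HOCl = 1 / (1 + 0.257) = 0.7955.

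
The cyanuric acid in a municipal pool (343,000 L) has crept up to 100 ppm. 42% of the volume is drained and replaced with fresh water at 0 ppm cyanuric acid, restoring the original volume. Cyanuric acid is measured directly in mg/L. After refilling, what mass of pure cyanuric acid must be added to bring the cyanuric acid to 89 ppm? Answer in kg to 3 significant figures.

After draining 42% and refilling: 100 × 0.58 + 0 × 0.42 = 58 ppm.
Deficit to target: 89 − 58 = 31 mg/L.
Mass: 31 mg/L × 343,000 L = 10,630 g cyanuric acid.

10.6 kg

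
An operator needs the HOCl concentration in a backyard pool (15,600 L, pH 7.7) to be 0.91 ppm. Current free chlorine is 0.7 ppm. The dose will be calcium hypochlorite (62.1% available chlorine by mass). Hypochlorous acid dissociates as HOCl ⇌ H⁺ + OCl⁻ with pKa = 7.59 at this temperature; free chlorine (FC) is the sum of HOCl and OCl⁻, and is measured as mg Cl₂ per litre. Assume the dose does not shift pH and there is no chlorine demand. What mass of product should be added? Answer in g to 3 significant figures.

[OCl⁻]/[HOCl] = 10^(pH − pKa) = 10^(7.7 − 7.59) = 1.288; fraction as HOCl = 1/(1 + 1.288) = 0.437.
Free chlorine required for 0.91 ppm HOCl: 0.91 / 0.437 = 2.082 ppm.
FC to add: 2.082 − 0.7 = 1.382 mg/L as Cl₂.
Cl₂ equivalent: 1.382 mg/L × 15,600 L = 21.56 g.
Product at 62.1% available Cl: 21.56 / 0.621 = 34.72 g.

34.7 g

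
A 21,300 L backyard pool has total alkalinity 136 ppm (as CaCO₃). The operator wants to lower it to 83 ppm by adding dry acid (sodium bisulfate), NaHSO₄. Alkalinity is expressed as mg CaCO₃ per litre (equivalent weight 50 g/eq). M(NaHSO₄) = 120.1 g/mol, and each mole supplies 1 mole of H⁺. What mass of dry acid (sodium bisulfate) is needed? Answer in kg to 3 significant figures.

Alkalinity to neutralize: (136 − 83) = 53 mg/L as CaCO₃ × 21,300 L = 1129 g as CaCO₃.
Equivalents of H⁺ required: 1129 ÷ 50 g/eq = 22.58 eq = 22.58 mol NaHSO₄.
Mass of NaHSO₄: 22.58 × 120.1 = 2712 g.

2.71 kg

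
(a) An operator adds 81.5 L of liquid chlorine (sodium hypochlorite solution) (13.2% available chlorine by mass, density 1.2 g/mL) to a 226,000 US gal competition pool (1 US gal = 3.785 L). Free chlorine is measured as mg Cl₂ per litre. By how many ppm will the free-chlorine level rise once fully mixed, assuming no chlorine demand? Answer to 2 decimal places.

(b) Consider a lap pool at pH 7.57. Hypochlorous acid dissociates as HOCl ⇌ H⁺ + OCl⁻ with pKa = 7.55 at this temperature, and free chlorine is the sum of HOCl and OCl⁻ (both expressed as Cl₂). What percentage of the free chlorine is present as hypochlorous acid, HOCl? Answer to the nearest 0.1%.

(a) Volume: 226,000 US gal × 3.785 L/gal = 855,410 L.
(a) Mass of solution: 81.5 L × 1000 mL/L × 1.2 g/mL = 97,800 g.
(a) Available chlorine delivered: 97,800 g × 0.132 = 12,910 g as Cl₂.
(a) Concentration rise: 12,910 g / 855,410 L = 15.09 mg/L = 15.09 ppm.

(b) [OCl⁻]/[HOCl] = 10^(pH − pKa) = 10^(7.57 − 7.55) = 10^0.02 = 1.047.
(b) Fraction as HOCl = 1 / (1 + 1.047) = 0.4885.

(a) 15.09 ppm; (b) 48.8%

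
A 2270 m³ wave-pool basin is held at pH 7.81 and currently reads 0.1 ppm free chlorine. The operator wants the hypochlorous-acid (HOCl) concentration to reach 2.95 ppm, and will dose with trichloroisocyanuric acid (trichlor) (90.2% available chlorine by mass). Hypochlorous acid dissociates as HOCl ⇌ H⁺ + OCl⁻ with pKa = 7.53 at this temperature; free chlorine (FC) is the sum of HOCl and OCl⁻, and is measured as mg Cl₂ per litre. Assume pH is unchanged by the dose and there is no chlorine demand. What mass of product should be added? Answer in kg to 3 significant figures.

Volume: 2270 m³ = 2,270,000 L.
[OCl⁻]/[HOCl] = 10^(pH − pKa) = 10^(7.81 − 7.53) = 1.905; fraction as HOCl = 1/(1 + 1.905) = 0.3442.
Free chlorine required for 2.95 ppm HOCl: 2.95 / 0.3442 = 8.571 ppm.
FC to add: 8.571 − 0.1 = 8.471 mg/L as Cl₂.
Cl₂ equivalent: 8.471 mg/L × 2,270,000 L = 19,230 g.
Product at 90.2% available Cl: 19,230 / 0.902 = 21,320 g.

21.3 kg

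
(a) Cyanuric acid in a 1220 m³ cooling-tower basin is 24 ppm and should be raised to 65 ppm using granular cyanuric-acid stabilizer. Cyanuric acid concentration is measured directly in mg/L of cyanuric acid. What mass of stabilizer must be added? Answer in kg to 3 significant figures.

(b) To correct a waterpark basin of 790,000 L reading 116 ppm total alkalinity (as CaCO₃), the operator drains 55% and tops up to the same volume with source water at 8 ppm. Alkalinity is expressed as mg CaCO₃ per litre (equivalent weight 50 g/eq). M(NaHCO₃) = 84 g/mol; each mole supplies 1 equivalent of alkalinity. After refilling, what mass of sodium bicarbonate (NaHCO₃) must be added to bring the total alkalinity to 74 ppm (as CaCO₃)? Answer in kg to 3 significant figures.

(a) 50.0 kg; (b) 23.1 kg

(a) Volume: 1220 m³ = 1,220,000 L.
(a) CYA to add: (65 − 24) = 41 mg/L × 1,220,000 L = 50,020 g cyanuric acid.

(b) After draining 55% and refilling: 116 × 0.45 + 8 × 0.55 = 56.6 ppm.
(b) Deficit to target: 74 − 56.6 = 17.4 mg/L.
(b) As CaCO₃: 17.4 mg/L × 790,000 L = 13,750 g; ÷ 50 g/eq ÷ 1 = 274.9 mol NaHCO₃.
(b) Mass: 274.9 × 84 = 23,090 g.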